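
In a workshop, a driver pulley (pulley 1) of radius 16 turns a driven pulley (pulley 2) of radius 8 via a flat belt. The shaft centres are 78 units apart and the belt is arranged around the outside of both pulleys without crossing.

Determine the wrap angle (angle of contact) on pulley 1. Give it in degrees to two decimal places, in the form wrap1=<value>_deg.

wrap1=191.77_deg

open belt: β = asin((r2−r1)/C) = asin(-8/78) = -5.8868°
wrap1 = π − 2β = 191.7737°
wrap2 = π + 2β = 168.2263°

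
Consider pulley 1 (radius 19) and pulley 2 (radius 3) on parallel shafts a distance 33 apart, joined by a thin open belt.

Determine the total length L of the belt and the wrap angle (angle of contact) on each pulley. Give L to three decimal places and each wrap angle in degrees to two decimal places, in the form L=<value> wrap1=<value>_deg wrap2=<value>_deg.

L=143.037 wrap1=238.01_deg wrap2=121.99_deg

open belt: β = asin((r2−r1)/C) = asin(-16/33) = -29.0025°
wrap1 = π − 2β = 238.0051°
wrap2 = π + 2β = 121.9949°
tangent length = C·cosβ = 28.8617
L = r1·wrap1 + r2·wrap2 + 2·C·cosβ = 19·4.1540 + 3·2.1292 + 2·28.8617 = 143.0366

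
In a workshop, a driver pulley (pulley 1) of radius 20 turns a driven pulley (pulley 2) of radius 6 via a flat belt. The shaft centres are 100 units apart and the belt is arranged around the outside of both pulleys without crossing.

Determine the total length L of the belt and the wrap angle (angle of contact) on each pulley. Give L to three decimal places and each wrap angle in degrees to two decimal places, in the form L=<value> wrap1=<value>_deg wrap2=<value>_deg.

open belt: β = asin((r2−r1)/C) = asin(-14/100) = -8.0478°
wrap1 = π − 2β = 196.0957°
wrap2 = π + 2β = 163.9043°
tangent length = C·cosβ = 99.0152
L = r1·wrap1 + r2·wrap2 + 2·C·cosβ = 20·3.4225 + 6·2.8607 + 2·99.0152 = 283.6446

L=283.645 wrap1=196.10_deg wrap2=163.90_deg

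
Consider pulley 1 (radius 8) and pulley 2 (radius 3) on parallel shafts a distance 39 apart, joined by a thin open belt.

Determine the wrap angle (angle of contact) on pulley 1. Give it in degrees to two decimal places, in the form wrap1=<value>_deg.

open belt: β = asin((r2−r1)/C) = asin(-5/39) = -7.3659°
wrap1 = π − 2β = 194.7318°
wrap2 = π + 2β = 165.2682°

wrap1=194.73_deg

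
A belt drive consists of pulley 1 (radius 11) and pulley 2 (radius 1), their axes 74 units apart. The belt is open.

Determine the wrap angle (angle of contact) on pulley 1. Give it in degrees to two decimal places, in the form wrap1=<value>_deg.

open belt: β = asin((r2−r1)/C) = asin(-10/74) = -7.7664°
wrap1 = π − 2β = 195.5329°
wrap2 = π + 2β = 164.4671°

wrap1=195.53_deg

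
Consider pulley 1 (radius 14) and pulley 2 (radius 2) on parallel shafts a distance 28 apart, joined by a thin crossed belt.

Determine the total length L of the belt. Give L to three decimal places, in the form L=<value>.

crossed belt: β = asin((r1+r2)/C) = asin(16/28) = 34.8499°
wrap1 = wrap2 = π + 2β = 249.6998°
tangent length = C·cosβ = 22.9783
L = (r1+r2)·wrap + 2·C·cosβ = 16·4.3581 + 2·22.9783 = 115.6858

L=115.686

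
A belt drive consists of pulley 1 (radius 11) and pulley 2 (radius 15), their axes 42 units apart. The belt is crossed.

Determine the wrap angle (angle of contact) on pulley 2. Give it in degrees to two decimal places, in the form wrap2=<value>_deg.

wrap2=256.49_deg

crossed belt: β = asin((r1+r2)/C) = asin(26/42) = 38.2466°
wrap1 = wrap2 = π + 2β = 256.4932°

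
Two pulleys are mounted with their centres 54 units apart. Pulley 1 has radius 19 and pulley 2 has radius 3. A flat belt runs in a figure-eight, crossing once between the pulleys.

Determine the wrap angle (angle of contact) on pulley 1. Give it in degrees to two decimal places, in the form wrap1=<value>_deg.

wrap1=228.08_deg

crossed belt: β = asin((r1+r2)/C) = asin(22/54) = 24.0421°
wrap1 = wrap2 = π + 2β = 228.0842°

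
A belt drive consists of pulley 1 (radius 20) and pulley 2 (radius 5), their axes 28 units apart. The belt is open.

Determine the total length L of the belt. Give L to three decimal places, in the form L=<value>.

open belt: β = asin((r2−r1)/C) = asin(-15/28) = -32.3924°
wrap1 = π − 2β = 244.7847°
wrap2 = π + 2β = 115.2153°
tangent length = C·cosβ = 23.6432
L = r1·wrap1 + r2·wrap2 + 2·C·cosβ = 20·4.2723 + 5·2.0109 + 2·23.6432 = 142.7868

L=142.787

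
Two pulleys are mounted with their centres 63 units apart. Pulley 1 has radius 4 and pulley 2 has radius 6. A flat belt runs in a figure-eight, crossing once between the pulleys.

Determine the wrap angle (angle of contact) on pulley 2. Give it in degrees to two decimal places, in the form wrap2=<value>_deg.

crossed belt: β = asin((r1+r2)/C) = asin(10/63) = 9.1332°
wrap1 = wrap2 = π + 2β = 198.2664°

wrap2=198.27_deg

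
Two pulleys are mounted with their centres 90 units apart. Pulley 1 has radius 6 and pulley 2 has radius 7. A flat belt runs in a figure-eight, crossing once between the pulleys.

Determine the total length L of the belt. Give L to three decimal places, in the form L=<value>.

crossed belt: β = asin((r1+r2)/C) = asin(13/90) = 8.3051°
wrap1 = wrap2 = π + 2β = 196.6102°
tangent length = C·cosβ = 89.0562
L = (r1+r2)·wrap + 2·C·cosβ = 13·3.4315 + 2·89.0562 = 222.7218

L=222.722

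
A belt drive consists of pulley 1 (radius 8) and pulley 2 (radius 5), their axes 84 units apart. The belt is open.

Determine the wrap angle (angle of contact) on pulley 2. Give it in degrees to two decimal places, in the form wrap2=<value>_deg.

wrap2=175.91_deg

open belt: β = asin((r2−r1)/C) = asin(-3/84) = -2.0467°
wrap1 = π − 2β = 184.0934°
wrap2 = π + 2β = 175.9066°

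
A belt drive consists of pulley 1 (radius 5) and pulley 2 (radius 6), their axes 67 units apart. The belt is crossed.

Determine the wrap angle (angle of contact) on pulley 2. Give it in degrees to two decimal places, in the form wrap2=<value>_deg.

wrap2=198.90_deg

crossed belt: β = asin((r1+r2)/C) = asin(11/67) = 9.4496°
wrap1 = wrap2 = π + 2β = 198.8991°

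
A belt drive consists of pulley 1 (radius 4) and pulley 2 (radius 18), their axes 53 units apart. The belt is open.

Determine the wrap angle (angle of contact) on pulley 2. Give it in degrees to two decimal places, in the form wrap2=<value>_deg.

wrap2=210.63_deg

open belt: β = asin((r2−r1)/C) = asin(14/53) = 15.3165°
wrap1 = π − 2β = 149.3670°
wrap2 = π + 2β = 210.6330°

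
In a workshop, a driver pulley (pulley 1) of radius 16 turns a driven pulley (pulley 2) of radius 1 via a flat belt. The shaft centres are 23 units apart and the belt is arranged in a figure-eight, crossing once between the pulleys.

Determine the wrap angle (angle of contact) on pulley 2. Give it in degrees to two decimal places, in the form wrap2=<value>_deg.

wrap2=275.31_deg

crossed belt: β = asin((r1+r2)/C) = asin(17/23) = 47.6574°
wrap1 = wrap2 = π + 2β = 275.3148°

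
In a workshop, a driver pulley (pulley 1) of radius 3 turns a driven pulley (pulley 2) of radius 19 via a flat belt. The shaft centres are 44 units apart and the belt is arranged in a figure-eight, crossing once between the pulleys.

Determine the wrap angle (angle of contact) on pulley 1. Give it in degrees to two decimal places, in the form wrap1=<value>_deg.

crossed belt: β = asin((r1+r2)/C) = asin(22/44) = 30.0000°
wrap1 = wrap2 = π + 2β = 240.0000°

wrap1=240.00_deg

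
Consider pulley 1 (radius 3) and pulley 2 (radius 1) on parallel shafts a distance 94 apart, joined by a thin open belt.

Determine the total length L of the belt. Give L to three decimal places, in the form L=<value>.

open belt: β = asin((r2−r1)/C) = asin(-2/94) = -1.2192°
wrap1 = π − 2β = 182.4383°
wrap2 = π + 2β = 177.5617°
tangent length = C·cosβ = 93.9787
L = r1·wrap1 + r2·wrap2 + 2·C·cosβ = 3·3.1841 + 1·3.0990 + 2·93.9787 = 200.6089

L=200.609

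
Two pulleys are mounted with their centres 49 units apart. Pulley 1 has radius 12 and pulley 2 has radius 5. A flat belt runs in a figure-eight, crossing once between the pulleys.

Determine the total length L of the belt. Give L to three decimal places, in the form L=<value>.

L=157.366

crossed belt: β = asin((r1+r2)/C) = asin(17/49) = 20.3002°
wrap1 = wrap2 = π + 2β = 220.6004°
tangent length = C·cosβ = 45.9565
L = (r1+r2)·wrap + 2·C·cosβ = 17·3.8502 + 2·45.9565 = 157.3665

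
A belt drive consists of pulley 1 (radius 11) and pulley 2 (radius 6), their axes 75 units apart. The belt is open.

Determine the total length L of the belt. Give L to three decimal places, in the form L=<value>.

L=203.741

open belt: β = asin((r2−r1)/C) = asin(-5/75) = -3.8226°
wrap1 = π − 2β = 187.6451°
wrap2 = π + 2β = 172.3549°
tangent length = C·cosβ = 74.8331
L = r1·wrap1 + r2·wrap2 + 2·C·cosβ = 11·3.2750 + 6·3.0082 + 2·74.8331 = 203.7405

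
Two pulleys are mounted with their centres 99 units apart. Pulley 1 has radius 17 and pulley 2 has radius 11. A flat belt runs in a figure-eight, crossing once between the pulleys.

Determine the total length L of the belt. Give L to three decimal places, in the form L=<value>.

L=293.938

crossed belt: β = asin((r1+r2)/C) = asin(28/99) = 16.4291°
wrap1 = wrap2 = π + 2β = 212.8582°
tangent length = C·cosβ = 94.9579
L = (r1+r2)·wrap + 2·C·cosβ = 28·3.7151 + 2·94.9579 = 293.9379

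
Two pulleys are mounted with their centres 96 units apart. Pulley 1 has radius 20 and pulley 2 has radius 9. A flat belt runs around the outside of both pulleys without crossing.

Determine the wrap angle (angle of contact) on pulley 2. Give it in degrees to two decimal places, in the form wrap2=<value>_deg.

open belt: β = asin((r2−r1)/C) = asin(-11/96) = -6.5796°
wrap1 = π − 2β = 193.1592°
wrap2 = π + 2β = 166.8408°

wrap2=166.84_deg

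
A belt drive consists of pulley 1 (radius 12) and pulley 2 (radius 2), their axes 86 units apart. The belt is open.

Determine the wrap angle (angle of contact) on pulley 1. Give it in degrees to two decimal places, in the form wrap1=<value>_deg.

wrap1=193.35_deg

open belt: β = asin((r2−r1)/C) = asin(-10/86) = -6.6774°
wrap1 = π − 2β = 193.3548°
wrap2 = π + 2β = 166.6452°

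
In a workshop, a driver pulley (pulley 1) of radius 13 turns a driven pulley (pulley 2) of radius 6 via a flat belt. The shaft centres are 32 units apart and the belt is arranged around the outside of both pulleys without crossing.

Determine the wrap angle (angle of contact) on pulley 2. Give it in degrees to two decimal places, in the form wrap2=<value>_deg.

wrap2=154.73_deg

open belt: β = asin((r2−r1)/C) = asin(-7/32) = -12.6356°
wrap1 = π − 2β = 205.2713°
wrap2 = π + 2β = 154.7287°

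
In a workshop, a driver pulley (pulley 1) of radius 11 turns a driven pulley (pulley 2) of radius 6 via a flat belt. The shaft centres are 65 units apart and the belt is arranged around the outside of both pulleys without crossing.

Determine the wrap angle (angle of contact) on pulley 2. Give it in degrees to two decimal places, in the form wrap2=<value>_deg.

open belt: β = asin((r2−r1)/C) = asin(-5/65) = -4.4117°
wrap1 = π − 2β = 188.8235°
wrap2 = π + 2β = 171.1765°

wrap2=171.18_deg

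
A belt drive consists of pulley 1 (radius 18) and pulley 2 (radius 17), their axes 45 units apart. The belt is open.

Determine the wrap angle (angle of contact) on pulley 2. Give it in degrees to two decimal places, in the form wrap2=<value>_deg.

open belt: β = asin((r2−r1)/C) = asin(-1/45) = -1.2733°
wrap1 = π − 2β = 182.5467°
wrap2 = π + 2β = 177.4533°

wrap2=177.45_deg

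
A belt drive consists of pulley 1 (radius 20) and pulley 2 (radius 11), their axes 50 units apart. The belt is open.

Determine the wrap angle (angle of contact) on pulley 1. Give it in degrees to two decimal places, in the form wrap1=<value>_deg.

wrap1=200.74_deg

open belt: β = asin((r2−r1)/C) = asin(-9/50) = -10.3698°
wrap1 = π − 2β = 200.7395°
wrap2 = π + 2β = 159.2605°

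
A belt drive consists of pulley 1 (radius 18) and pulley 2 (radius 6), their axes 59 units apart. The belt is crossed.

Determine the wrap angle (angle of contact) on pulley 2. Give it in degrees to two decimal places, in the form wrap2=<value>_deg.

wrap2=228.01_deg

crossed belt: β = asin((r1+r2)/C) = asin(24/59) = 24.0027°
wrap1 = wrap2 = π + 2β = 228.0054°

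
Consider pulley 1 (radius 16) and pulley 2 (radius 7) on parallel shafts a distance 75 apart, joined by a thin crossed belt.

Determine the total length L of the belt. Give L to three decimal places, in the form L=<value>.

crossed belt: β = asin((r1+r2)/C) = asin(23/75) = 17.8585°
wrap1 = wrap2 = π + 2β = 215.7169°
tangent length = C·cosβ = 71.3863
L = (r1+r2)·wrap + 2·C·cosβ = 23·3.7650 + 2·71.3863 = 229.3669

L=229.367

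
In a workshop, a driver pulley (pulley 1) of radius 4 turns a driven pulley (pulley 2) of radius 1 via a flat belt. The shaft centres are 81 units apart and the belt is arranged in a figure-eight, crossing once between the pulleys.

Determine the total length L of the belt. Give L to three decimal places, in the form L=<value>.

L=178.017

crossed belt: β = asin((r1+r2)/C) = asin(5/81) = 3.5390°
wrap1 = wrap2 = π + 2β = 187.0781°
tangent length = C·cosβ = 80.8455
L = (r1+r2)·wrap + 2·C·cosβ = 5·3.2651 + 2·80.8455 = 178.0167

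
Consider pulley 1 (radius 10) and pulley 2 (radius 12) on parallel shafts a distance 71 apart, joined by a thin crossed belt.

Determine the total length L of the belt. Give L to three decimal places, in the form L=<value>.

L=217.988

crossed belt: β = asin((r1+r2)/C) = asin(22/71) = 18.0507°
wrap1 = wrap2 = π + 2β = 216.1015°
tangent length = C·cosβ = 67.5056
L = (r1+r2)·wrap + 2·C·cosβ = 22·3.7717 + 2·67.5056 = 217.9881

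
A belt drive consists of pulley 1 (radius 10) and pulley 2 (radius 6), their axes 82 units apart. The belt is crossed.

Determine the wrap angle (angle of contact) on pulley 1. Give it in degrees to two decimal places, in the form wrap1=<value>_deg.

wrap1=202.50_deg

crossed belt: β = asin((r1+r2)/C) = asin(16/82) = 11.2518°
wrap1 = wrap2 = π + 2β = 202.5037°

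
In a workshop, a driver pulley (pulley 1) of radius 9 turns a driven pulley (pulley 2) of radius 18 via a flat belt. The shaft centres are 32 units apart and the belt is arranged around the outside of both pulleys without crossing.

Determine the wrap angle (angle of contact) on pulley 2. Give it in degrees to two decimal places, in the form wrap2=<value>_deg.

open belt: β = asin((r2−r1)/C) = asin(9/32) = 16.3348°
wrap1 = π − 2β = 147.3304°
wrap2 = π + 2β = 212.6696°

wrap2=212.67_deg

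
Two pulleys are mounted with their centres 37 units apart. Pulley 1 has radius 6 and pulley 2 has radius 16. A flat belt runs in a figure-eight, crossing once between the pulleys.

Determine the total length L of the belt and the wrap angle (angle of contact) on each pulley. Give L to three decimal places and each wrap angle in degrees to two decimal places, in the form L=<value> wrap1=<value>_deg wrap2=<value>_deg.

crossed belt: β = asin((r1+r2)/C) = asin(22/37) = 36.4837°
wrap1 = wrap2 = π + 2β = 252.9675°
tangent length = C·cosβ = 29.7489
L = (r1+r2)·wrap + 2·C·cosβ = 22·4.4151 + 2·29.7489 = 156.6304

L=156.630 wrap1=252.97_deg wrap2=252.97_deg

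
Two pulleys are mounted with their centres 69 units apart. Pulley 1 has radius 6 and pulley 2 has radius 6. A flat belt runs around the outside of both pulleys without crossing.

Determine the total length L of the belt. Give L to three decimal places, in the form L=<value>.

open belt: β = asin((r2−r1)/C) = asin(0/69) = 0.0000°
wrap1 = π − 2β = 180.0000°
wrap2 = π + 2β = 180.0000°
tangent length = C·cosβ = 69.0000
L = r1·wrap1 + r2·wrap2 + 2·C·cosβ = 6·3.1416 + 6·3.1416 + 2·69.0000 = 175.6991

L=175.699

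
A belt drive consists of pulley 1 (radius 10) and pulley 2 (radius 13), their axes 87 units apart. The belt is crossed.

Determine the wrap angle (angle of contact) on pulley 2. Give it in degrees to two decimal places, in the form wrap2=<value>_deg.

crossed belt: β = asin((r1+r2)/C) = asin(23/87) = 15.3294°
wrap1 = wrap2 = π + 2β = 210.6588°

wrap2=210.66_deg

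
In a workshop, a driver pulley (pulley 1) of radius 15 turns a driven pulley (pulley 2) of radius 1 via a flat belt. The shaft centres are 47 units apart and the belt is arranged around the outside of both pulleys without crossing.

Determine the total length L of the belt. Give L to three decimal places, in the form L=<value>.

open belt: β = asin((r2−r1)/C) = asin(-14/47) = -17.3299°
wrap1 = π − 2β = 214.6597°
wrap2 = π + 2β = 145.3403°
tangent length = C·cosβ = 44.8665
L = r1·wrap1 + r2·wrap2 + 2·C·cosβ = 15·3.7465 + 1·2.5367 + 2·44.8665 = 148.4674

L=148.467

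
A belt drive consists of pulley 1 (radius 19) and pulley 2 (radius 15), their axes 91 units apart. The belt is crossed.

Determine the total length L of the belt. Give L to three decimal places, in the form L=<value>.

L=301.672

crossed belt: β = asin((r1+r2)/C) = asin(34/91) = 21.9394°
wrap1 = wrap2 = π + 2β = 223.8789°
tangent length = C·cosβ = 84.4097
L = (r1+r2)·wrap + 2·C·cosβ = 34·3.9074 + 2·84.4097 = 301.6718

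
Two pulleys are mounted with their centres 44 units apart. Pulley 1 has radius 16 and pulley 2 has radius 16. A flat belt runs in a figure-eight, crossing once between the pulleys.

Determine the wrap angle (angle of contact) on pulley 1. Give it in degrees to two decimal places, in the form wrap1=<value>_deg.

wrap1=273.32_deg

crossed belt: β = asin((r1+r2)/C) = asin(32/44) = 46.6582°
wrap1 = wrap2 = π + 2β = 273.3165°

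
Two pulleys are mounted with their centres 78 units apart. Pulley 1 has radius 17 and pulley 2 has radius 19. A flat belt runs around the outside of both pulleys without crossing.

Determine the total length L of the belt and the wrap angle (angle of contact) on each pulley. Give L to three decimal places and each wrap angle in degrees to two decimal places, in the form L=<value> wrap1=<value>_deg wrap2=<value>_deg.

open belt: β = asin((r2−r1)/C) = asin(2/78) = 1.4693°
wrap1 = π − 2β = 177.0614°
wrap2 = π + 2β = 182.9386°
tangent length = C·cosβ = 77.9744
L = r1·wrap1 + r2·wrap2 + 2·C·cosβ = 17·3.0903 + 19·3.1929 + 2·77.9744 = 269.1486

L=269.149 wrap1=177.06_deg wrap2=182.94_deg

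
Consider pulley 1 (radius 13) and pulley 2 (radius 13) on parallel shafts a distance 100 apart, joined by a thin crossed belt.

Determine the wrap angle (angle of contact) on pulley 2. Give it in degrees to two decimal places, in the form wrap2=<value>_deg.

crossed belt: β = asin((r1+r2)/C) = asin(26/100) = 15.0701°
wrap1 = wrap2 = π + 2β = 210.1401°

wrap2=210.14_deg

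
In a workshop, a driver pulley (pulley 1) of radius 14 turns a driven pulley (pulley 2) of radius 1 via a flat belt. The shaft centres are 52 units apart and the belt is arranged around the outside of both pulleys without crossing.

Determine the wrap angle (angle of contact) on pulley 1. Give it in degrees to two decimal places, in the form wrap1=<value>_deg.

open belt: β = asin((r2−r1)/C) = asin(-13/52) = -14.4775°
wrap1 = π − 2β = 208.9550°
wrap2 = π + 2β = 151.0450°

wrap1=208.96_deg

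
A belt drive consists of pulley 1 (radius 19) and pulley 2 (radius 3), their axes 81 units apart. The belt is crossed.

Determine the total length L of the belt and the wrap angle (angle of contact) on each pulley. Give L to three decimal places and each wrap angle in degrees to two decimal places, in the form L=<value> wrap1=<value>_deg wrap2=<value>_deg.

crossed belt: β = asin((r1+r2)/C) = asin(22/81) = 15.7598°
wrap1 = wrap2 = π + 2β = 211.5196°
tangent length = C·cosβ = 77.9551
L = (r1+r2)·wrap + 2·C·cosβ = 22·3.6917 + 2·77.9551 = 237.1279

L=237.128 wrap1=211.52_deg wrap2=211.52_deg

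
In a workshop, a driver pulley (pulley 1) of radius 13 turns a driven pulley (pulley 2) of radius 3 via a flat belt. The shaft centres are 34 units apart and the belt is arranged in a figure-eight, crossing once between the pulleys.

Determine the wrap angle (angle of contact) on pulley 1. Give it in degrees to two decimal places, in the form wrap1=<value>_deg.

crossed belt: β = asin((r1+r2)/C) = asin(16/34) = 28.0725°
wrap1 = wrap2 = π + 2β = 236.1450°

wrap1=236.14_deg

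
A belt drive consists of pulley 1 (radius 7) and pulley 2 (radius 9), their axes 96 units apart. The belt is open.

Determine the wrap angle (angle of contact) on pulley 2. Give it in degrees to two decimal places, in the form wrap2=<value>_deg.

open belt: β = asin((r2−r1)/C) = asin(2/96) = 1.1937°
wrap1 = π − 2β = 177.6125°
wrap2 = π + 2β = 182.3875°

wrap2=182.39_deg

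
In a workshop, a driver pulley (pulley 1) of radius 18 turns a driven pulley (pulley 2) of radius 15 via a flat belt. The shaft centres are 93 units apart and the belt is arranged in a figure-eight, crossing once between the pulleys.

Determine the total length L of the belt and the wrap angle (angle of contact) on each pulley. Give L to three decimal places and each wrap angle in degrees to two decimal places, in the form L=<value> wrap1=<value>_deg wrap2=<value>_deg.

L=301.510 wrap1=221.57_deg wrap2=221.57_deg

crossed belt: β = asin((r1+r2)/C) = asin(33/93) = 20.7836°
wrap1 = wrap2 = π + 2β = 221.5671°
tangent length = C·cosβ = 86.9483
L = (r1+r2)·wrap + 2·C·cosβ = 33·3.8671 + 2·86.9483 = 301.5100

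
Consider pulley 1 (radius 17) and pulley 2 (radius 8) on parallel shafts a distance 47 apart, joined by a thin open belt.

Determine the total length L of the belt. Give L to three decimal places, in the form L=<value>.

open belt: β = asin((r2−r1)/C) = asin(-9/47) = -11.0397°
wrap1 = π − 2β = 202.0794°
wrap2 = π + 2β = 157.9206°
tangent length = C·cosβ = 46.1303
L = r1·wrap1 + r2·wrap2 + 2·C·cosβ = 17·3.5270 + 8·2.7562 + 2·46.1303 = 174.2685

L=174.269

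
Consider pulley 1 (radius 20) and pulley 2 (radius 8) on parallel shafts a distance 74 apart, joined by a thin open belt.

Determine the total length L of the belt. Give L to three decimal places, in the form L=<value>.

open belt: β = asin((r2−r1)/C) = asin(-12/74) = -9.3324°
wrap1 = π − 2β = 198.6648°
wrap2 = π + 2β = 161.3352°
tangent length = C·cosβ = 73.0205
L = r1·wrap1 + r2·wrap2 + 2·C·cosβ = 20·3.4674 + 8·2.8158 + 2·73.0205 = 237.9148

L=237.915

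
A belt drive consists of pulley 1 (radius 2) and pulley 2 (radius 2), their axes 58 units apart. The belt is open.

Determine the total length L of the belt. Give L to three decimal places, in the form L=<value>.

open belt: β = asin((r2−r1)/C) = asin(0/58) = 0.0000°
wrap1 = π − 2β = 180.0000°
wrap2 = π + 2β = 180.0000°
tangent length = C·cosβ = 58.0000
L = r1·wrap1 + r2·wrap2 + 2·C·cosβ = 2·3.1416 + 2·3.1416 + 2·58.0000 = 128.5664

L=128.566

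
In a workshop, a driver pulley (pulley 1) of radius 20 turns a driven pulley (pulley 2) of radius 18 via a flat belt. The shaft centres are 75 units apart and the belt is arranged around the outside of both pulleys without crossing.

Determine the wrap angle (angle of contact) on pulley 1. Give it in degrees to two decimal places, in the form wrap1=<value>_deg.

open belt: β = asin((r2−r1)/C) = asin(-2/75) = -1.5281°
wrap1 = π − 2β = 183.0561°
wrap2 = π + 2β = 176.9439°

wrap1=183.06_deg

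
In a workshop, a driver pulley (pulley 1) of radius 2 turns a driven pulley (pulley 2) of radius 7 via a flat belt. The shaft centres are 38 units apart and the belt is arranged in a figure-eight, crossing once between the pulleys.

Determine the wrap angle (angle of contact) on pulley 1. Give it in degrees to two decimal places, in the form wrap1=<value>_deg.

crossed belt: β = asin((r1+r2)/C) = asin(9/38) = 13.7002°
wrap1 = wrap2 = π + 2β = 207.4005°

wrap1=207.40_deg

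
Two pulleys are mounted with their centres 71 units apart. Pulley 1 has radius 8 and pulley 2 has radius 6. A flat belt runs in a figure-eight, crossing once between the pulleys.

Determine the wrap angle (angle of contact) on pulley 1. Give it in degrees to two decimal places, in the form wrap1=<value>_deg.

wrap1=202.74_deg

crossed belt: β = asin((r1+r2)/C) = asin(14/71) = 11.3723°
wrap1 = wrap2 = π + 2β = 202.7446°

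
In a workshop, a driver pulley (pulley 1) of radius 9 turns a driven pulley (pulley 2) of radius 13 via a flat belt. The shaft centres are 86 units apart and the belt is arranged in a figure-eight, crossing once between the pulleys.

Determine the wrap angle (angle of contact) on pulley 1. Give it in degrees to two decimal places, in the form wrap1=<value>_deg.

wrap1=209.64_deg

crossed belt: β = asin((r1+r2)/C) = asin(22/86) = 14.8218°
wrap1 = wrap2 = π + 2β = 209.6436°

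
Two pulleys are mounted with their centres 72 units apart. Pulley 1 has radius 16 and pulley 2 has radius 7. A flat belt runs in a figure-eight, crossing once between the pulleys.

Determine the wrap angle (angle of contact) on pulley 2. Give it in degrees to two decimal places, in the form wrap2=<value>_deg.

crossed belt: β = asin((r1+r2)/C) = asin(23/72) = 18.6293°
wrap1 = wrap2 = π + 2β = 217.2587°

wrap2=217.26_deg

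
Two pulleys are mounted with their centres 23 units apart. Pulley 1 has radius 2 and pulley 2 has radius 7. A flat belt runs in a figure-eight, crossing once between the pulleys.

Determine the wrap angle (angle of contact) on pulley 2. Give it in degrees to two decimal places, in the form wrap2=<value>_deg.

wrap2=226.07_deg

crossed belt: β = asin((r1+r2)/C) = asin(9/23) = 23.0357°
wrap1 = wrap2 = π + 2β = 226.0714°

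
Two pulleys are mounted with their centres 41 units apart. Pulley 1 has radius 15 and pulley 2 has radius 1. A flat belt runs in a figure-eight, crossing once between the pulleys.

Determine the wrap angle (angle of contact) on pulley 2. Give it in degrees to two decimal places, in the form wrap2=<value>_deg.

crossed belt: β = asin((r1+r2)/C) = asin(16/41) = 22.9697°
wrap1 = wrap2 = π + 2β = 225.9394°

wrap2=225.94_deg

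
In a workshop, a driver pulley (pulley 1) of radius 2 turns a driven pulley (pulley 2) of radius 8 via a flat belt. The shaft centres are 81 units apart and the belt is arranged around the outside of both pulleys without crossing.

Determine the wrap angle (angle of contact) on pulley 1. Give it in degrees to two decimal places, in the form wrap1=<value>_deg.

wrap1=171.50_deg

open belt: β = asin((r2−r1)/C) = asin(6/81) = 4.2480°
wrap1 = π − 2β = 171.5040°
wrap2 = π + 2β = 188.4960°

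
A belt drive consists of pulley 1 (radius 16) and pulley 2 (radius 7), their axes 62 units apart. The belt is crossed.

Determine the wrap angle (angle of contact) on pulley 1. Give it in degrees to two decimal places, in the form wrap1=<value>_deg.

crossed belt: β = asin((r1+r2)/C) = asin(23/62) = 21.7753°
wrap1 = wrap2 = π + 2β = 223.5506°

wrap1=223.55_deg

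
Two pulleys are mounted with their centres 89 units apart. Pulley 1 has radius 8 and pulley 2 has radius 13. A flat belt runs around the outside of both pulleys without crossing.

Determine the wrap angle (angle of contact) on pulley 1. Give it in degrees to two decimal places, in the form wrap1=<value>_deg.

open belt: β = asin((r2−r1)/C) = asin(5/89) = 3.2206°
wrap1 = π − 2β = 173.5589°
wrap2 = π + 2β = 186.4411°

wrap1=173.56_deg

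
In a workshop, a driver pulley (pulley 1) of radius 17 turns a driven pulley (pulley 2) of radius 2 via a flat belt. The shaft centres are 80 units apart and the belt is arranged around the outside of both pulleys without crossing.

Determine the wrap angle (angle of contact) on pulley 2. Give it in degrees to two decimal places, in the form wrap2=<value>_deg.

open belt: β = asin((r2−r1)/C) = asin(-15/80) = -10.8069°
wrap1 = π − 2β = 201.6138°
wrap2 = π + 2β = 158.3862°

wrap2=158.39_deg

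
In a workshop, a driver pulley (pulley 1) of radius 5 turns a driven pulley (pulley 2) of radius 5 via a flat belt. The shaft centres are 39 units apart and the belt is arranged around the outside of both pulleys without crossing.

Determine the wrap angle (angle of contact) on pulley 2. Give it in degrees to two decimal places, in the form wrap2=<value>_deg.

wrap2=180.00_deg

open belt: β = asin((r2−r1)/C) = asin(0/39) = 0.0000°
wrap1 = π − 2β = 180.0000°
wrap2 = π + 2β = 180.0000°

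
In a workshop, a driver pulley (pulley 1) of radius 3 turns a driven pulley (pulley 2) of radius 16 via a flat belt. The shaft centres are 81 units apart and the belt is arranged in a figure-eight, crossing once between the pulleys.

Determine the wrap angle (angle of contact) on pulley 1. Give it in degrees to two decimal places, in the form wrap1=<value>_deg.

crossed belt: β = asin((r1+r2)/C) = asin(19/81) = 13.5662°
wrap1 = wrap2 = π + 2β = 207.1323°

wrap1=207.13_deg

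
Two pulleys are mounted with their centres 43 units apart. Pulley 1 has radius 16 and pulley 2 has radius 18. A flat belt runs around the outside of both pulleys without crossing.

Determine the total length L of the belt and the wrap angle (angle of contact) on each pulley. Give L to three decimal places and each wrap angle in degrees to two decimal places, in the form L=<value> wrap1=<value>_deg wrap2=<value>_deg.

open belt: β = asin((r2−r1)/C) = asin(2/43) = 2.6659°
wrap1 = π − 2β = 174.6682°
wrap2 = π + 2β = 185.3318°
tangent length = C·cosβ = 42.9535
L = r1·wrap1 + r2·wrap2 + 2·C·cosβ = 16·3.0485 + 18·3.2346 + 2·42.9535 = 192.9072

L=192.907 wrap1=174.67_deg wrap2=185.33_deg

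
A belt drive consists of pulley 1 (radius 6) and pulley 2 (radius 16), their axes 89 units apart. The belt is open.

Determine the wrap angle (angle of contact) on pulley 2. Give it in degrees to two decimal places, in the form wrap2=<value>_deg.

wrap2=192.90_deg

open belt: β = asin((r2−r1)/C) = asin(10/89) = 6.4514°
wrap1 = π − 2β = 167.0973°
wrap2 = π + 2β = 192.9027°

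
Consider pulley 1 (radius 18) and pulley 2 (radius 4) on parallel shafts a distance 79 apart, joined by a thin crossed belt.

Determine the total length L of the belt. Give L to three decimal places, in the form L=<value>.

crossed belt: β = asin((r1+r2)/C) = asin(22/79) = 16.1696°
wrap1 = wrap2 = π + 2β = 212.3391°
tangent length = C·cosβ = 75.8749
L = (r1+r2)·wrap + 2·C·cosβ = 22·3.7060 + 2·75.8749 = 233.2822

L=233.282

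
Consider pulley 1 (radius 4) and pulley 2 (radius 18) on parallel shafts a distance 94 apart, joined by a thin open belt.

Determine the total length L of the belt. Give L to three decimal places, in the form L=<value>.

L=259.204

open belt: β = asin((r2−r1)/C) = asin(14/94) = 8.5653°
wrap1 = π − 2β = 162.8694°
wrap2 = π + 2β = 197.1306°
tangent length = C·cosβ = 92.9516
L = r1·wrap1 + r2·wrap2 + 2·C·cosβ = 4·2.8426 + 18·3.4406 + 2·92.9516 = 259.2040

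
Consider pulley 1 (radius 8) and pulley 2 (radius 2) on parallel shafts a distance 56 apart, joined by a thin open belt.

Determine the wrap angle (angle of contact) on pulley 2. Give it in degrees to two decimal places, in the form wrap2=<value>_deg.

wrap2=167.70_deg

open belt: β = asin((r2−r1)/C) = asin(-6/56) = -6.1506°
wrap1 = π − 2β = 192.3013°
wrap2 = π + 2β = 167.6987°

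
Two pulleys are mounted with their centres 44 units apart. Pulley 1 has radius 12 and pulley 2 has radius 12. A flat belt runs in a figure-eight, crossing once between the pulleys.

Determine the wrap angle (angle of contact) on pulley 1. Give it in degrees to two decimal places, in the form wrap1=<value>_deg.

wrap1=246.11_deg

crossed belt: β = asin((r1+r2)/C) = asin(24/44) = 33.0557°
wrap1 = wrap2 = π + 2β = 246.1115°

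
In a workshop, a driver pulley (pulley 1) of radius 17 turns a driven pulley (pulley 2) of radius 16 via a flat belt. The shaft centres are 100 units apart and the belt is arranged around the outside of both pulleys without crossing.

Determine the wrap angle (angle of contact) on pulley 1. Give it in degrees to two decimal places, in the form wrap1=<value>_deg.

open belt: β = asin((r2−r1)/C) = asin(-1/100) = -0.5730°
wrap1 = π − 2β = 181.1459°
wrap2 = π + 2β = 178.8541°

wrap1=181.15_deg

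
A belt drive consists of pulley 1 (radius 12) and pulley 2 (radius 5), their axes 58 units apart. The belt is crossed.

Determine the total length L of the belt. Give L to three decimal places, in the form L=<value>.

L=174.426

crossed belt: β = asin((r1+r2)/C) = asin(17/58) = 17.0438°
wrap1 = wrap2 = π + 2β = 214.0877°
tangent length = C·cosβ = 55.4527
L = (r1+r2)·wrap + 2·C·cosβ = 17·3.7365 + 2·55.4527 = 174.4265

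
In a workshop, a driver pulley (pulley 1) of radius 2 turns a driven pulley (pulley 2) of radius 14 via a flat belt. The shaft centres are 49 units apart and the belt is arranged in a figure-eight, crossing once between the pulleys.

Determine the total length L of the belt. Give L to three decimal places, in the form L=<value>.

crossed belt: β = asin((r1+r2)/C) = asin(16/49) = 19.0583°
wrap1 = wrap2 = π + 2β = 218.1167°
tangent length = C·cosβ = 46.3141
L = (r1+r2)·wrap + 2·C·cosβ = 16·3.8069 + 2·46.3141 = 153.5380

L=153.538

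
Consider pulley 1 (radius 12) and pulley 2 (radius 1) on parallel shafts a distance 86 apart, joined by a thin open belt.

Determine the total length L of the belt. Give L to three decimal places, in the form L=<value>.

L=214.250

open belt: β = asin((r2−r1)/C) = asin(-11/86) = -7.3487°
wrap1 = π − 2β = 194.6973°
wrap2 = π + 2β = 165.3027°
tangent length = C·cosβ = 85.2936
L = r1·wrap1 + r2·wrap2 + 2·C·cosβ = 12·3.3981 + 1·2.8851 + 2·85.2936 = 214.2496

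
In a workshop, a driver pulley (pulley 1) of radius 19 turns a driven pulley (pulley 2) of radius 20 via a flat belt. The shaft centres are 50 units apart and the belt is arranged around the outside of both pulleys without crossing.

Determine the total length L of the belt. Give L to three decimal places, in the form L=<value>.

L=222.542

open belt: β = asin((r2−r1)/C) = asin(1/50) = 1.1460°
wrap1 = π − 2β = 177.7080°
wrap2 = π + 2β = 182.2920°
tangent length = C·cosβ = 49.9900
L = r1·wrap1 + r2·wrap2 + 2·C·cosβ = 19·3.1016 + 20·3.1816 + 2·49.9900 = 222.5421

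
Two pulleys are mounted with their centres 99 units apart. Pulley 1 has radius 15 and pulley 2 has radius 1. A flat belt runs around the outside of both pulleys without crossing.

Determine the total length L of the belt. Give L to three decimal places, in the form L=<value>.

L=250.249

open belt: β = asin((r2−r1)/C) = asin(-14/99) = -8.1297°
wrap1 = π − 2β = 196.2594°
wrap2 = π + 2β = 163.7406°
tangent length = C·cosβ = 98.0051
L = r1·wrap1 + r2·wrap2 + 2·C·cosβ = 15·3.4254 + 1·2.8578 + 2·98.0051 = 250.2486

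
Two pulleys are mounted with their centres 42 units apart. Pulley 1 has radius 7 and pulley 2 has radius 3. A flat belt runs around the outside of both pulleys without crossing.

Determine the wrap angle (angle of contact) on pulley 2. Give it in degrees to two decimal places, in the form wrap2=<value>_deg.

open belt: β = asin((r2−r1)/C) = asin(-4/42) = -5.4650°
wrap1 = π − 2β = 190.9300°
wrap2 = π + 2β = 169.0700°

wrap2=169.07_deg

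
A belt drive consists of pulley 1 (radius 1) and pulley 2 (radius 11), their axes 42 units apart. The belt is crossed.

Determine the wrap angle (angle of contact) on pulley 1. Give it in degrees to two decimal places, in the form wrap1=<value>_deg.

crossed belt: β = asin((r1+r2)/C) = asin(12/42) = 16.6015°
wrap1 = wrap2 = π + 2β = 213.2031°

wrap1=213.20_deg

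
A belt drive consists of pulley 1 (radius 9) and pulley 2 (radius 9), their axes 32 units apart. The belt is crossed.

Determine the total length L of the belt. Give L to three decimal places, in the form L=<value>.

L=130.970

crossed belt: β = asin((r1+r2)/C) = asin(18/32) = 34.2289°
wrap1 = wrap2 = π + 2β = 248.4577°
tangent length = C·cosβ = 26.4575
L = (r1+r2)·wrap + 2·C·cosβ = 18·4.3364 + 2·26.4575 = 130.9703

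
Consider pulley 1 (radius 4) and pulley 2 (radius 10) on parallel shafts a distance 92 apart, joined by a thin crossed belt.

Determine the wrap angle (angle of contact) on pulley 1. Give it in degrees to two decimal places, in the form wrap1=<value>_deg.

wrap1=197.51_deg

crossed belt: β = asin((r1+r2)/C) = asin(14/92) = 8.7529°
wrap1 = wrap2 = π + 2β = 197.5059°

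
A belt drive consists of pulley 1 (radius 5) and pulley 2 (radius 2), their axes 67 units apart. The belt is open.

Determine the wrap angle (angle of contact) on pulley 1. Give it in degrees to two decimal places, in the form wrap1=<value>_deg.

open belt: β = asin((r2−r1)/C) = asin(-3/67) = -2.5663°
wrap1 = π − 2β = 185.1327°
wrap2 = π + 2β = 174.8673°

wrap1=185.13_deg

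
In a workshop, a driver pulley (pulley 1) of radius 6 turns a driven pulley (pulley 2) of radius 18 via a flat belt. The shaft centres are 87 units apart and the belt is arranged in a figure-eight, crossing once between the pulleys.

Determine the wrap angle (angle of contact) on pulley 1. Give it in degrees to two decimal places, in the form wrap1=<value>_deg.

crossed belt: β = asin((r1+r2)/C) = asin(24/87) = 16.0134°
wrap1 = wrap2 = π + 2β = 212.0268°

wrap1=212.03_deg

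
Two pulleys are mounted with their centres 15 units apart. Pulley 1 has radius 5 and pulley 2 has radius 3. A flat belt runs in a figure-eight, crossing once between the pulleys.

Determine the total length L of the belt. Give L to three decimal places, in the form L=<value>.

crossed belt: β = asin((r1+r2)/C) = asin(8/15) = 32.2310°
wrap1 = wrap2 = π + 2β = 244.4619°
tangent length = C·cosβ = 12.6886
L = (r1+r2)·wrap + 2·C·cosβ = 8·4.2667 + 2·12.6886 = 59.5105

L=59.510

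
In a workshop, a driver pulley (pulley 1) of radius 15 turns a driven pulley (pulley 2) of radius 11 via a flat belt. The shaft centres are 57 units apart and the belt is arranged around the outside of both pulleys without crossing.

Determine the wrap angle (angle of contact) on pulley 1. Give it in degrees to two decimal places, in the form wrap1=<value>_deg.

open belt: β = asin((r2−r1)/C) = asin(-4/57) = -4.0241°
wrap1 = π − 2β = 188.0481°
wrap2 = π + 2β = 171.9519°

wrap1=188.05_deg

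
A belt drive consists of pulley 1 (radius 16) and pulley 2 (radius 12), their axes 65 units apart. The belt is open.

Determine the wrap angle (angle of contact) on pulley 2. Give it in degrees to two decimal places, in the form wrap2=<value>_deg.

wrap2=172.94_deg

open belt: β = asin((r2−r1)/C) = asin(-4/65) = -3.5281°
wrap1 = π − 2β = 187.0562°
wrap2 = π + 2β = 172.9438°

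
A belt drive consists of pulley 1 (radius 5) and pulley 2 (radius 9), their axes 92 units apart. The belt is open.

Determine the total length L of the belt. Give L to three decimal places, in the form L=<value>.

L=228.156

open belt: β = asin((r2−r1)/C) = asin(4/92) = 2.4919°
wrap1 = π − 2β = 175.0162°
wrap2 = π + 2β = 184.9838°
tangent length = C·cosβ = 91.9130
L = r1·wrap1 + r2·wrap2 + 2·C·cosβ = 5·3.0546 + 9·3.2286 + 2·91.9130 = 228.1562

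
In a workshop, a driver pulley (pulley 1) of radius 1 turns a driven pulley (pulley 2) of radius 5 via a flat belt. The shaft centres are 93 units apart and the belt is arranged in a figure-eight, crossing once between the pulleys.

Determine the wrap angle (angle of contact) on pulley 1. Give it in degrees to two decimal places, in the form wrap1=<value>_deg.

crossed belt: β = asin((r1+r2)/C) = asin(6/93) = 3.6991°
wrap1 = wrap2 = π + 2β = 187.3981°

wrap1=187.40_deg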